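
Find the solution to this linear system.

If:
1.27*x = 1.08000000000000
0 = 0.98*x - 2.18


Then:
No Solution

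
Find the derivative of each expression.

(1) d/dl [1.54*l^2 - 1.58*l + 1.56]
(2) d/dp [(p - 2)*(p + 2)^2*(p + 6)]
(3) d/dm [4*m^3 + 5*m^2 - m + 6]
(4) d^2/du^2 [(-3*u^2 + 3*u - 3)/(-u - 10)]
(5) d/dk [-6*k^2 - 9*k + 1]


(1) = 3.08*l - 1.58
(2) = 4*p^3 + 24*p^2 + 16*p - 32
(3) = 12*m^2 + 10*m - 1
(4) = 666/(u^3 + 30*u^2 + 300*u + 1000)
(5) = -12*k - 9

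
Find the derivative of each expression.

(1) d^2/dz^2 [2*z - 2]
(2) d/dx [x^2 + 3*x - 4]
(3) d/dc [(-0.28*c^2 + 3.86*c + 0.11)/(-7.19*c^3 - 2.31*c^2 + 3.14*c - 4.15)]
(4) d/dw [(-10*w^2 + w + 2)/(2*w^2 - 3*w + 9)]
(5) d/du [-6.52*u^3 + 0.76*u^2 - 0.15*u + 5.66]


(1) = 0
(2) = 2*x + 3
(3) = (-2.0132*c^4 + 55.5068*c^3 + 10.4101*c^2 + 2.8322*c - 16.3644)/(51.6961*c^6 + 33.2178*c^5 - 39.8171*c^4 + 45.1702*c^3 + 29.0326*c^2 - 26.062*c + 17.2225)
(4) = (28*w^2 - 188*w + 15)/(4*w^4 - 12*w^3 + 45*w^2 - 54*w + 81)
(5) = -19.56*u^2 + 1.52*u - 0.15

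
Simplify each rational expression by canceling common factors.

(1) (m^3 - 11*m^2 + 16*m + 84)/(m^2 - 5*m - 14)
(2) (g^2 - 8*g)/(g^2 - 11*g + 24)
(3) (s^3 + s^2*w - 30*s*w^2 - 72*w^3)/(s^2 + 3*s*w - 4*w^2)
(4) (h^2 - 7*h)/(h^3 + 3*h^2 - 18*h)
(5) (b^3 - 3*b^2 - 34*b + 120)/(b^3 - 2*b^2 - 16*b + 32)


(1) = m - 6
(2) = g/(g - 3)
(3) = (s^2 - 3*s*w - 18*w^2)/(s - w)
(4) = (h - 7)/(h^2 + 3*h - 18)
(5) = (b^2 + b - 30)/(b^2 + 2*b - 8)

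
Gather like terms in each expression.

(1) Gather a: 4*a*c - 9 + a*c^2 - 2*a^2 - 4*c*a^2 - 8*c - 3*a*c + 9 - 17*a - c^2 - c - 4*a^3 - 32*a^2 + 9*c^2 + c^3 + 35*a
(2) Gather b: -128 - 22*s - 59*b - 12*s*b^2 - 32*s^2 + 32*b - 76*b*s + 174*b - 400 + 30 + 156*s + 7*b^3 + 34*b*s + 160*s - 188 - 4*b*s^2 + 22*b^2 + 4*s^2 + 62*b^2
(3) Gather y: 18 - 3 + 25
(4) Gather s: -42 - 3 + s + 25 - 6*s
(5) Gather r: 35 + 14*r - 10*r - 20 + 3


(1) = -4*a^3 + a^2*(-4*c - 34) + a*(c^2 + c + 18) + c^3 + 8*c^2 - 9*c
(2) = 7*b^3 + b^2*(84 - 12*s) + b*(-4*s^2 - 42*s + 147) - 28*s^2 + 294*s - 686
(3) = 40
(4) = -5*s - 20
(5) = 4*r + 18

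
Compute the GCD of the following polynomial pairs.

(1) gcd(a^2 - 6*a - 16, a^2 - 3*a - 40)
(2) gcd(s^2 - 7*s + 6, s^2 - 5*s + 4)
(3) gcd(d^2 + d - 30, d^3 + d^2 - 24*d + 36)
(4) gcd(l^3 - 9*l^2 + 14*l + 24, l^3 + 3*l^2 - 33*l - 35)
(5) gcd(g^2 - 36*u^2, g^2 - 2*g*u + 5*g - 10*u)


(1) = gcd((a - 8)*(a + 2), (a - 8)*(a + 5)) = a - 8
(2) = gcd((s - 6)*(s - 1), (s - 4)*(s - 1)) = s - 1
(3) = d + 6
(4) = l + 1
(5) = gcd((g - 6*u)*(g + 6*u), (g + 5)*(g - 2*u)) = 1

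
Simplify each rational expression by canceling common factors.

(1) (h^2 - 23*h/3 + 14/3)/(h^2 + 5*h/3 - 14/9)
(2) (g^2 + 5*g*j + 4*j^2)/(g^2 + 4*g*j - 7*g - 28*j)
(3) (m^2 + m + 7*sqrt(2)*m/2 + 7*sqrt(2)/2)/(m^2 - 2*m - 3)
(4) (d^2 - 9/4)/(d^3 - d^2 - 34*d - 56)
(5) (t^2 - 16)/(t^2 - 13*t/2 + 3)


(1) = (3*h - 21)/(3*h + 7)
(2) = (g + j)/(g - 7)
(3) = (2*m + 7*sqrt(2))/(2*m - 6)
(4) = (4*d^2 - 9)/(4*d^3 - 4*d^2 - 136*d - 224)
(5) = (2*t^2 - 32)/(2*t^2 - 13*t + 6)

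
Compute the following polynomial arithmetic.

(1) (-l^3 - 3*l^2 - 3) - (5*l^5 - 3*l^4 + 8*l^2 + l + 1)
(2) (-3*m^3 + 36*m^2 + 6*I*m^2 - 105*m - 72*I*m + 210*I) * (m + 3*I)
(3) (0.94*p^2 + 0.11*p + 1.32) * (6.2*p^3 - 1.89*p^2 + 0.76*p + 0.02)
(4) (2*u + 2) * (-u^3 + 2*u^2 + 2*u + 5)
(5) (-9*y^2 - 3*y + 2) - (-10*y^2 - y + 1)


(1) = -5*l^5 + 3*l^4 - l^3 - 11*l^2 - l - 4
(2) = -3*m^4 + 36*m^3 - 3*I*m^3 - 123*m^2 + 36*I*m^2 + 216*m - 105*I*m - 630
(3) = 5.828*p^5 - 1.0946*p^4 + 8.6905*p^3 - 2.3924*p^2 + 1.0054*p + 0.0264
(4) = -2*u^4 + 2*u^3 + 8*u^2 + 14*u + 10
(5) = y^2 - 2*y + 1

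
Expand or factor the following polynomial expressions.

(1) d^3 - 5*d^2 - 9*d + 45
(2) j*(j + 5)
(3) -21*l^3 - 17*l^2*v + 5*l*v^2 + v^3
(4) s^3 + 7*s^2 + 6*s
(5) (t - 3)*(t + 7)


(1) = (d - 5)*(d - 3)*(d + 3)
(2) = j^2 + 5*j
(3) = (-3*l + v)*(l + v)*(7*l + v)
(4) = s*(s + 1)*(s + 6)
(5) = t^2 + 4*t - 21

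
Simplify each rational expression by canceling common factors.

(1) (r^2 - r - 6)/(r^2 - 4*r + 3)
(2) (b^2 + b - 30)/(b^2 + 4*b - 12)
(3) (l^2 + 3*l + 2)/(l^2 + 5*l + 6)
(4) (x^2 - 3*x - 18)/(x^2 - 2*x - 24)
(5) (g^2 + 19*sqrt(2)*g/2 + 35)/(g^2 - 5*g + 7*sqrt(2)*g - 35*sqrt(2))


(1) = (r + 2)/(r - 1)
(2) = (b - 5)/(b - 2)
(3) = (l + 1)/(l + 3)
(4) = (x + 3)/(x + 4)
(5) = (2*g + 5*sqrt(2))/(2*g - 10)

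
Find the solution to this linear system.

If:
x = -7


Then:
x = -7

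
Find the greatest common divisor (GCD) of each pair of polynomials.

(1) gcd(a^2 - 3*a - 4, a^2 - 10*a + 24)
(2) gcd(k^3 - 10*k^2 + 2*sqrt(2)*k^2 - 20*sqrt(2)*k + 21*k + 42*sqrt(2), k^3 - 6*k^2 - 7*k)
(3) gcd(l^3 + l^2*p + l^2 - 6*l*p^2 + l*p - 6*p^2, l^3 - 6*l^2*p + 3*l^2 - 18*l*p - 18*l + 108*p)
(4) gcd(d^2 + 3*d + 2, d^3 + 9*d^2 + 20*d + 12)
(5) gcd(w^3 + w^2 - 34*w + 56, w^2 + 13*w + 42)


(1) = gcd((a - 4)*(a + 1), (a - 6)*(a - 4)) = a - 4
(2) = gcd((k - 7)*(k - 3)*(k + 2*sqrt(2)), k*(k - 7)*(k + 1)) = k - 7
(3) = gcd((l + 1)*(l - 2*p)*(l + 3*p), (l - 3)*(l + 6)*(l - 6*p)) = 1
(4) = gcd((d + 1)*(d + 2), (d + 1)*(d + 2)*(d + 6)) = d^2 + 3*d + 2
(5) = w + 7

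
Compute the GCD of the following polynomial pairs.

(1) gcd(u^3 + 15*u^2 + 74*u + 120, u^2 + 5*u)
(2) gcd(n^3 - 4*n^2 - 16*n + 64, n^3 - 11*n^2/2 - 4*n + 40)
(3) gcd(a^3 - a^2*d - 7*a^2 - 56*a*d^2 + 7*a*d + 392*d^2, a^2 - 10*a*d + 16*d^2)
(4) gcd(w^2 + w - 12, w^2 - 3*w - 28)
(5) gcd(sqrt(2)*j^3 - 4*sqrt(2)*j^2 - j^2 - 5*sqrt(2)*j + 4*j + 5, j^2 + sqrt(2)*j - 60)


(1) = gcd((u + 4)*(u + 5)*(u + 6), u*(u + 5)) = u + 5
(2) = n^2 - 8*n + 16
(3) = gcd((a - 7)*(a - 8*d)*(a + 7*d), (a - 8*d)*(a - 2*d)) = a - 8*d
(4) = gcd((w - 3)*(w + 4), (w - 7)*(w + 4)) = w + 4
(5) = 1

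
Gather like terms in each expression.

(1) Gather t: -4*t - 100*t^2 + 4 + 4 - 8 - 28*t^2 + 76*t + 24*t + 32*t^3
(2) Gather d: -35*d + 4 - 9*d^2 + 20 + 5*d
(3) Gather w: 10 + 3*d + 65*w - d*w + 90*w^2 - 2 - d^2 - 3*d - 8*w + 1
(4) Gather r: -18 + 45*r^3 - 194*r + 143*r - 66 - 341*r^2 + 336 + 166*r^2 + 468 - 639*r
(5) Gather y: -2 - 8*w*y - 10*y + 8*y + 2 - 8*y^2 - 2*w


(1) = 32*t^3 - 128*t^2 + 96*t
(2) = -9*d^2 - 30*d + 24
(3) = -d^2 + 90*w^2 + w*(57 - d) + 9
(4) = 45*r^3 - 175*r^2 - 690*r + 720
(5) = -2*w - 8*y^2 + y*(-8*w - 2)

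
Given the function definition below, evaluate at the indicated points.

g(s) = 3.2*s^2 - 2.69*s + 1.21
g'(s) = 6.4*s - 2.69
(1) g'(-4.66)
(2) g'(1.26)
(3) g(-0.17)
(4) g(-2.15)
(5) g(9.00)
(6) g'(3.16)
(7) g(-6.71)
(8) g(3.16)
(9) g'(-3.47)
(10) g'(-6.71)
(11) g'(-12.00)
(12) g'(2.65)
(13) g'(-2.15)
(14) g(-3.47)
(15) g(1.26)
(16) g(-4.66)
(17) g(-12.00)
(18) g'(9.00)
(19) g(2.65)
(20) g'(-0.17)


(1) = -32.51
(2) = 5.37
(3) = 1.76
(4) = 21.79
(5) = 236.20
(6) = 17.53
(7) = 163.34
(8) = 24.66
(9) = -24.90
(10) = -45.63
(11) = -79.49
(12) = 14.27
(13) = -16.45
(14) = 49.08
(15) = 2.90
(16) = 83.24
(17) = 494.29
(18) = 54.91
(19) = 16.55
(20) = -3.78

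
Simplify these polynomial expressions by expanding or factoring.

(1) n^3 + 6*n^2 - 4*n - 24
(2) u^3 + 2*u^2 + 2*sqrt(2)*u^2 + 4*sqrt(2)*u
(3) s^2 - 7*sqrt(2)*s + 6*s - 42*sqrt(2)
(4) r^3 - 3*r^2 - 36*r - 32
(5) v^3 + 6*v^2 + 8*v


(1) = (n - 2)*(n + 2)*(n + 6)
(2) = u*(u + 2)*(u + 2*sqrt(2))
(3) = (s + 6)*(s - 7*sqrt(2))
(4) = (r - 8)*(r + 1)*(r + 4)
(5) = v*(v + 2)*(v + 4)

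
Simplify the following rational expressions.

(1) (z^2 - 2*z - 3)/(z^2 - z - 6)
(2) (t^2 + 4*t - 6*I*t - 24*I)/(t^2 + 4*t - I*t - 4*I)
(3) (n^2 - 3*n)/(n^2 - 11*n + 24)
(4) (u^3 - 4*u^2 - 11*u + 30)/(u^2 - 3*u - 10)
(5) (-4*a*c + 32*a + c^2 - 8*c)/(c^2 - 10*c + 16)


(1) = (z + 1)/(z + 2)
(2) = (t - 6*I)/(t - I)
(3) = n/(n - 8)
(4) = (u^2 + u - 6)/(u + 2)
(5) = (-4*a + c)/(c - 2)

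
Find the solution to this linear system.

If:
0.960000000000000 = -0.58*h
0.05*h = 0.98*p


Then:
h = -1.66
p = -0.08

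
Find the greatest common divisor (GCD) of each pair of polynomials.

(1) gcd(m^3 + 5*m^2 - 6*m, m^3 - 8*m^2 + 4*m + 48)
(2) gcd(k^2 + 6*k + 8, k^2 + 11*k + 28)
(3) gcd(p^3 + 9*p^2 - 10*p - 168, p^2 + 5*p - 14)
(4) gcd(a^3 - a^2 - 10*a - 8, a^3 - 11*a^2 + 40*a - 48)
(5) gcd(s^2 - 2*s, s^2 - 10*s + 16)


(1) = gcd(m*(m - 1)*(m + 6), (m - 6)*(m - 4)*(m + 2)) = 1
(2) = gcd((k + 2)*(k + 4), (k + 4)*(k + 7)) = k + 4
(3) = gcd((p - 4)*(p + 6)*(p + 7), (p - 2)*(p + 7)) = p + 7
(4) = gcd((a - 4)*(a + 1)*(a + 2), (a - 4)^2*(a - 3)) = a - 4
(5) = gcd(s*(s - 2), (s - 8)*(s - 2)) = s - 2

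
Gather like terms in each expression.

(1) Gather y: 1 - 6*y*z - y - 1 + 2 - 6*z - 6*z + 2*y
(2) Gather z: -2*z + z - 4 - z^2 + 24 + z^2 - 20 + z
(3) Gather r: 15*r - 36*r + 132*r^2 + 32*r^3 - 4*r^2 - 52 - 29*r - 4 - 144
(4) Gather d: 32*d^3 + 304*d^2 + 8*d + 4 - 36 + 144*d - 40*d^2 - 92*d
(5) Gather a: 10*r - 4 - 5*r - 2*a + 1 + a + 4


(1) = y*(1 - 6*z) - 12*z + 2
(2) = 0
(3) = 32*r^3 + 128*r^2 - 50*r - 200
(4) = 32*d^3 + 264*d^2 + 60*d - 32
(5) = -a + 5*r + 1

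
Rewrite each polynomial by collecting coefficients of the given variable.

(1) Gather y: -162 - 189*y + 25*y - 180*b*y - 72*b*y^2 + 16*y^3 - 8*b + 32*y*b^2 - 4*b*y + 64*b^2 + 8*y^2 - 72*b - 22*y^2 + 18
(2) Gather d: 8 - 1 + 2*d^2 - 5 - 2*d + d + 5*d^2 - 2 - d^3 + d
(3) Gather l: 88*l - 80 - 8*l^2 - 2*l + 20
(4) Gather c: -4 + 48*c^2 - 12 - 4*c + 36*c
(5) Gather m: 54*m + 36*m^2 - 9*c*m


(1) = 64*b^2 - 80*b + 16*y^3 + y^2*(-72*b - 14) + y*(32*b^2 - 184*b - 164) - 144
(2) = -d^3 + 7*d^2
(3) = -8*l^2 + 86*l - 60
(4) = 48*c^2 + 32*c - 16
(5) = 36*m^2 + m*(54 - 9*c)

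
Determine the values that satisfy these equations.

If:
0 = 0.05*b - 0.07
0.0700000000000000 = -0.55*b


Then:
No Solution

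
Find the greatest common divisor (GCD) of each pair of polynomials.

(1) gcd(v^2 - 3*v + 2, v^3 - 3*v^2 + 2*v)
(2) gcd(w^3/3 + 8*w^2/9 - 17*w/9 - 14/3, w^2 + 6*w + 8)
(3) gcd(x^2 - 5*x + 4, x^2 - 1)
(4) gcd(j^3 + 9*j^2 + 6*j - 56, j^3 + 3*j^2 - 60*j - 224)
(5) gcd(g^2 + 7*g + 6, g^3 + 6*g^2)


(1) = v^2 - 3*v + 2
(2) = w + 2
(3) = x - 1
(4) = j^2 + 11*j + 28
(5) = g + 6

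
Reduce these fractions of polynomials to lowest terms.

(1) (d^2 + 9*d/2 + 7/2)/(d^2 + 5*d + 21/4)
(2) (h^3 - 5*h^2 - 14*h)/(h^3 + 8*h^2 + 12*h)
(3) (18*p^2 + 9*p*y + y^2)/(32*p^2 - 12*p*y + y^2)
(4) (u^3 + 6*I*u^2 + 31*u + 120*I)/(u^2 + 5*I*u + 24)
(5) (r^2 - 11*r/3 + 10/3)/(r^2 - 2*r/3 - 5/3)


(1) = (2*d + 2)/(2*d + 3)
(2) = (h - 7)/(h + 6)
(3) = (18*p^2 + 9*p*y + y^2)/(32*p^2 - 12*p*y + y^2)
(4) = (u^2 - 2*I*u + 15)/(u - 3*I)
(5) = (r - 2)/(r + 1)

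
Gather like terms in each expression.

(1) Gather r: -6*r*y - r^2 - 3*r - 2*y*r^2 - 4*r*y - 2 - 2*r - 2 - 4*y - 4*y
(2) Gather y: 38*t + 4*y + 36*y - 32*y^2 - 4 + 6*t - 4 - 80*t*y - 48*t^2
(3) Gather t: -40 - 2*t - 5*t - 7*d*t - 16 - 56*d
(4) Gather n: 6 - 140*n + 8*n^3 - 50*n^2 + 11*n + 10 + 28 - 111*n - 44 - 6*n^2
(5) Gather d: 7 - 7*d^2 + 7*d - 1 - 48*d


(1) = r^2*(-2*y - 1) + r*(-10*y - 5) - 8*y - 4
(2) = -48*t^2 + 44*t - 32*y^2 + y*(40 - 80*t) - 8
(3) = -56*d + t*(-7*d - 7) - 56
(4) = 8*n^3 - 56*n^2 - 240*n
(5) = -7*d^2 - 41*d + 6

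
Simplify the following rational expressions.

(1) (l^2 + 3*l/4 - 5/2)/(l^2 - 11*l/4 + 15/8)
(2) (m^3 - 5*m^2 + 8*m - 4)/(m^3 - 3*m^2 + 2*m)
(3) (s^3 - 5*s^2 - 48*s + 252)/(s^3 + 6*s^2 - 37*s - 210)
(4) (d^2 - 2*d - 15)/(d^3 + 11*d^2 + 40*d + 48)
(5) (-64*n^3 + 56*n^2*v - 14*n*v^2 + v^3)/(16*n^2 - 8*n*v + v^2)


(1) = (2*l + 4)/(2*l - 3)
(2) = (m - 2)/m
(3) = (s - 6)/(s + 5)
(4) = (d - 5)/(d^2 + 8*d + 16)
(5) = (16*n^2 - 10*n*v + v^2)/(-4*n + v)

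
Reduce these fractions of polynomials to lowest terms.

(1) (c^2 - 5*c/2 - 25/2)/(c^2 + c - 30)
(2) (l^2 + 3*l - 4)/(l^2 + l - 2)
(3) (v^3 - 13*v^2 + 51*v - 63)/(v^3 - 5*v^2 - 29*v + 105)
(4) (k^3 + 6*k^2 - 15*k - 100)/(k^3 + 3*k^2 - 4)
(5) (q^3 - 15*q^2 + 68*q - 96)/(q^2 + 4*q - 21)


(1) = (2*c + 5)/(2*c + 12)
(2) = (l + 4)/(l + 2)
(3) = (v - 3)/(v + 5)
(4) = (k^3 + 6*k^2 - 15*k - 100)/(k^3 + 3*k^2 - 4)
(5) = (q^2 - 12*q + 32)/(q + 7)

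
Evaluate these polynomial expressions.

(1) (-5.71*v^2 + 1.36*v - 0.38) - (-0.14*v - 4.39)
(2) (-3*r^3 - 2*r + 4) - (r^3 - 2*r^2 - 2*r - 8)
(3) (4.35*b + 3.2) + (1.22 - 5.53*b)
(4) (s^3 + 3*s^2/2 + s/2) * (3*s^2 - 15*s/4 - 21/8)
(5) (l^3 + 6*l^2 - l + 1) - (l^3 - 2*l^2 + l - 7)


(1) = -5.71*v^2 + 1.5*v + 4.01
(2) = -4*r^3 + 2*r^2 + 12
(3) = 4.42 - 1.18*b
(4) = 3*s^5 + 3*s^4/4 - 27*s^3/4 - 93*s^2/16 - 21*s/16
(5) = 8*l^2 - 2*l + 8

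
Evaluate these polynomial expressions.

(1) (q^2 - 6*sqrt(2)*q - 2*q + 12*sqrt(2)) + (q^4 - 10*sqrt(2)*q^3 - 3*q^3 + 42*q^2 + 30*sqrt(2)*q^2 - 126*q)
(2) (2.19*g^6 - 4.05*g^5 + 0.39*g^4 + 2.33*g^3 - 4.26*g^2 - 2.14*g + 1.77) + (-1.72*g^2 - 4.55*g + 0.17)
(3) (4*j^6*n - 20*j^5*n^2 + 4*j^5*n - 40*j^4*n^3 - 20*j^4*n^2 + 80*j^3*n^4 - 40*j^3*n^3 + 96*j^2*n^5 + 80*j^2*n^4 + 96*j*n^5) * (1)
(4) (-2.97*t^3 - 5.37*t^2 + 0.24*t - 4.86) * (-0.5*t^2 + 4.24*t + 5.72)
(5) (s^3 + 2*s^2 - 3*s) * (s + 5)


(1) = q^4 - 10*sqrt(2)*q^3 - 3*q^3 + 30*sqrt(2)*q^2 + 43*q^2 - 128*q - 6*sqrt(2)*q + 12*sqrt(2)
(2) = 2.19*g^6 - 4.05*g^5 + 0.39*g^4 + 2.33*g^3 - 5.98*g^2 - 6.69*g + 1.94
(3) = 4*j^6*n - 20*j^5*n^2 + 4*j^5*n - 40*j^4*n^3 - 20*j^4*n^2 + 80*j^3*n^4 - 40*j^3*n^3 + 96*j^2*n^5 + 80*j^2*n^4 + 96*j*n^5
(4) = 1.485*t^5 - 9.9078*t^4 - 39.8772*t^3 - 27.2688*t^2 - 19.2336*t - 27.7992
(5) = s^4 + 7*s^3 + 7*s^2 - 15*s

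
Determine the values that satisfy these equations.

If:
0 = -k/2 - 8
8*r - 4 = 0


Then:
k = -16
r = 1/2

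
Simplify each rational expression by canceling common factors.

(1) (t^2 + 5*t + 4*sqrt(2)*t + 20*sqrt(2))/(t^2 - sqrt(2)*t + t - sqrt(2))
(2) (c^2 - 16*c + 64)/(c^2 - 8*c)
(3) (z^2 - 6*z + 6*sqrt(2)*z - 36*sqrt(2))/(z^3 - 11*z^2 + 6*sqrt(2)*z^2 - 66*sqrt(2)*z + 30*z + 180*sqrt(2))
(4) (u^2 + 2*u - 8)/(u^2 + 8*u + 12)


(1) = (t^2 + t*(5 + 4*sqrt(2)) + 20*sqrt(2))/(t^2 + t*(1 - sqrt(2)) - sqrt(2))
(2) = (c - 8)/c
(3) = 1/(z - 5)
(4) = (u^2 + 2*u - 8)/(u^2 + 8*u + 12)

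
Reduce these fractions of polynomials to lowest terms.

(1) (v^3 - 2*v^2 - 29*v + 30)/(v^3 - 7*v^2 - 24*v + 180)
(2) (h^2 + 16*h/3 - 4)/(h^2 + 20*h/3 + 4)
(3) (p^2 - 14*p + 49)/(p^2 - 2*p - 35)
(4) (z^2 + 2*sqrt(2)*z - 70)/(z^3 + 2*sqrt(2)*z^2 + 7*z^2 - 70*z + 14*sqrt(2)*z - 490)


(1) = (v - 1)/(v - 6)
(2) = (3*h - 2)/(3*h + 2)
(3) = (p - 7)/(p + 5)
(4) = 1/(z + 7)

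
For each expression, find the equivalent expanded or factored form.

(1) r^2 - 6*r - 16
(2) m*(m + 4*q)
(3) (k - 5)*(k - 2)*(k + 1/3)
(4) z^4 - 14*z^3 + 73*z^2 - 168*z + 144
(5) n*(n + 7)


(1) = (r - 8)*(r + 2)
(2) = m^2 + 4*m*q
(3) = k^3 - 20*k^2/3 + 23*k/3 + 10/3
(4) = (z - 4)^2*(z - 3)^2
(5) = n^2 + 7*n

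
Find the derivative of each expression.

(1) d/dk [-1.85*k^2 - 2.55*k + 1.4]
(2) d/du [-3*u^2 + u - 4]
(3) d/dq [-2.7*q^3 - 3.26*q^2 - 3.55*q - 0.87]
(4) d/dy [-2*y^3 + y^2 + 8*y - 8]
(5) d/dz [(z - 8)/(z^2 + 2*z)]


(1) = -3.7*k - 2.55
(2) = 1 - 6*u
(3) = -8.1*q^2 - 6.52*q - 3.55
(4) = -6*y^2 + 2*y + 8
(5) = (-z^2 + 16*z + 16)/(z^2*(z^2 + 4*z + 4))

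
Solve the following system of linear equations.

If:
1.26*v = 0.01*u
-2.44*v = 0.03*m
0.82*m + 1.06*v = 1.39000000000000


Then:
m = 1.72
u = -2.67
v = -0.02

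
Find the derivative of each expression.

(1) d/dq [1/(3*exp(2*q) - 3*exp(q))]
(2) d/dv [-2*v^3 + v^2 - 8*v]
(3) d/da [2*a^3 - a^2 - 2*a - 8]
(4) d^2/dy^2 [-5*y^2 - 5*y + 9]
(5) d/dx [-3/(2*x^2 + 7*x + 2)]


(1) = (1 - 2*exp(q))*exp(-q)/(3*(1 - exp(q))^2)
(2) = -6*v^2 + 2*v - 8
(3) = 6*a^2 - 2*a - 2
(4) = -10
(5) = 3*(4*x + 7)/(2*x^2 + 7*x + 2)^2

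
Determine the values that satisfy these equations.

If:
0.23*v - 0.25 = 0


Then:
v = 1.09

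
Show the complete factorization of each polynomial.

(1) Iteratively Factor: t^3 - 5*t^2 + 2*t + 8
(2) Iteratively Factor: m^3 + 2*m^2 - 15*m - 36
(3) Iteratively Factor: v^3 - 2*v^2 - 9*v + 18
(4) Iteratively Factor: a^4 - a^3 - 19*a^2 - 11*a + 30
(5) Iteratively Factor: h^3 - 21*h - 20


(1) = (t - 2)*(t^2 - 3*t - 4) = (t - 4)*(t - 2)*(t + 1)
(2) = (m + 3)*(m^2 - m - 12) = (m - 4)*(m + 3)*(m + 3)
(3) = (v - 3)*(v^2 + v - 6) = (v - 3)*(v - 2)*(v + 3)
(4) = (a - 5)*(a^3 + 4*a^2 + a - 6) = (a - 5)*(a - 1)*(a^2 + 5*a + 6) = (a - 5)*(a - 1)*(a + 3)*(a + 2)
(5) = (h + 1)*(h^2 - h - 20) = (h - 5)*(h + 1)*(h + 4)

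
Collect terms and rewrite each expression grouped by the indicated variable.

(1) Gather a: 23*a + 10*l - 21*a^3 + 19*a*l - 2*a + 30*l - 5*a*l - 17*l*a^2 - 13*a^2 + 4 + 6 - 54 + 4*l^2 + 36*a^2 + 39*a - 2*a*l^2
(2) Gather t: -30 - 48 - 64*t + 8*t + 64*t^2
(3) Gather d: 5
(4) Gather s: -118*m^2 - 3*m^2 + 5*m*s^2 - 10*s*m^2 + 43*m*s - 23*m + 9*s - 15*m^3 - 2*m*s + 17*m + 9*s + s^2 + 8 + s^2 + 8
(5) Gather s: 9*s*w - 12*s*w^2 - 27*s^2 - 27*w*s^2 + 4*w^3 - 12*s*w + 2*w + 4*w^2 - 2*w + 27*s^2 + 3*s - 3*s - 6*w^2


(1) = -21*a^3 + a^2*(23 - 17*l) + a*(-2*l^2 + 14*l + 60) + 4*l^2 + 40*l - 44
(2) = 64*t^2 - 56*t - 78
(3) = 5
(4) = -15*m^3 - 121*m^2 - 6*m + s^2*(5*m + 2) + s*(-10*m^2 + 41*m + 18) + 16
(5) = -27*s^2*w + s*(-12*w^2 - 3*w) + 4*w^3 - 2*w^2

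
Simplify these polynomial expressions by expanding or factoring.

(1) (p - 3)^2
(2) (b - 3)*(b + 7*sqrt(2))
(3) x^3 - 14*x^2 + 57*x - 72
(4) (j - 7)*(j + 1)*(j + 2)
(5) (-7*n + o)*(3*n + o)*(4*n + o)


(1) = p^2 - 6*p + 9
(2) = b^2 - 3*b + 7*sqrt(2)*b - 21*sqrt(2)
(3) = (x - 8)*(x - 3)^2
(4) = j^3 - 4*j^2 - 19*j - 14
(5) = -84*n^3 - 37*n^2*o + o^3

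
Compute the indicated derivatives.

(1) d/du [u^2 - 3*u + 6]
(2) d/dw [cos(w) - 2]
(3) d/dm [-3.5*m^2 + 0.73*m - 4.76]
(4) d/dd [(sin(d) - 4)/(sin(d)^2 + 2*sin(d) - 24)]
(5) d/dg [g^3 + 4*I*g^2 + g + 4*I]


(1) = 2*u - 3
(2) = -sin(w)
(3) = 0.73 - 7.0*m
(4) = -cos(d)/(sin(d) + 6)^2
(5) = 3*g^2 + 8*I*g + 1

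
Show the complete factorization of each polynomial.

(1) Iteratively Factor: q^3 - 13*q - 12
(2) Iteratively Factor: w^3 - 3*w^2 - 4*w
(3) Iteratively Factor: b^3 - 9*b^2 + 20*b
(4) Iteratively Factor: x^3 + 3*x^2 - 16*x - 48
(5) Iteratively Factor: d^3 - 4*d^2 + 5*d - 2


(1) = (q + 3)*(q^2 - 3*q - 4) = (q + 1)*(q + 3)*(q - 4)
(2) = (w + 1)*(w^2 - 4*w) = w*(w + 1)*(w - 4)
(3) = (b - 5)*(b^2 - 4*b) = (b - 5)*(b - 4)*(b)
(4) = (x - 4)*(x^2 + 7*x + 12) = (x - 4)*(x + 4)*(x + 3)
(5) = (d - 1)*(d^2 - 3*d + 2) = (d - 2)*(d - 1)*(d - 1)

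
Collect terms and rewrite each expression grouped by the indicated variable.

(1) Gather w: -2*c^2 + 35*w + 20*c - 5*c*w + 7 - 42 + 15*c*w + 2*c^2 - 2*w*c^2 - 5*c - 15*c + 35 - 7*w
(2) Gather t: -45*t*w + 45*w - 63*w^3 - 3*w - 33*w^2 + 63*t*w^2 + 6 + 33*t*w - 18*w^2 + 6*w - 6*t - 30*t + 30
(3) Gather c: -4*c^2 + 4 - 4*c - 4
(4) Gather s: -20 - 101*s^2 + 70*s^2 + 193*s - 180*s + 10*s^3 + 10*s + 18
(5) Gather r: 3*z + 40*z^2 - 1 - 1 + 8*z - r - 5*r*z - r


(1) = w*(-2*c^2 + 10*c + 28)
(2) = t*(63*w^2 - 12*w - 36) - 63*w^3 - 51*w^2 + 48*w + 36
(3) = -4*c^2 - 4*c
(4) = 10*s^3 - 31*s^2 + 23*s - 2
(5) = r*(-5*z - 2) + 40*z^2 + 11*z - 2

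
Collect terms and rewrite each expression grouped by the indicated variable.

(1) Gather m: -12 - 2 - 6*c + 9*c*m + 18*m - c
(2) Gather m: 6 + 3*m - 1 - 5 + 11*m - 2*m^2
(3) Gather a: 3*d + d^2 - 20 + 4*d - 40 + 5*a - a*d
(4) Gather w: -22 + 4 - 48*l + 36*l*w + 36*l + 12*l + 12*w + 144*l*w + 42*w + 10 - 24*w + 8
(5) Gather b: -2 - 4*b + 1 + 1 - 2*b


(1) = -7*c + m*(9*c + 18) - 14
(2) = -2*m^2 + 14*m
(3) = a*(5 - d) + d^2 + 7*d - 60
(4) = w*(180*l + 30)
(5) = -6*b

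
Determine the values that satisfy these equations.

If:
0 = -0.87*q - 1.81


Then:
q = -2.08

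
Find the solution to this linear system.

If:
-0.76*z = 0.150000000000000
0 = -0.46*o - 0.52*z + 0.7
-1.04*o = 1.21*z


Then:
No Solution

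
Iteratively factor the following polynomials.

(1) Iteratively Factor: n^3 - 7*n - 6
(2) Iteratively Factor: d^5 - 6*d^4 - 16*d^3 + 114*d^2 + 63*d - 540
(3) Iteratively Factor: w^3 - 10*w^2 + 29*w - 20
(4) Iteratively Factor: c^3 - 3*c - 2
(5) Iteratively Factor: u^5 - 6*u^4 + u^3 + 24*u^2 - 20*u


(1) = (n + 1)*(n^2 - n - 6) = (n - 3)*(n + 1)*(n + 2)
(2) = (d - 5)*(d^4 - d^3 - 21*d^2 + 9*d + 108) = (d - 5)*(d + 3)*(d^3 - 4*d^2 - 9*d + 36) = (d - 5)*(d - 4)*(d + 3)*(d^2 - 9) = (d - 5)*(d - 4)*(d + 3)^2*(d - 3)
(3) = (w - 4)*(w^2 - 6*w + 5) = (w - 5)*(w - 4)*(w - 1)
(4) = (c + 1)*(c^2 - c - 2) = (c + 1)^2*(c - 2)
(5) = (u - 1)*(u^4 - 5*u^3 - 4*u^2 + 20*u) = (u - 2)*(u - 1)*(u^3 - 3*u^2 - 10*u) = (u - 5)*(u - 2)*(u - 1)*(u^2 + 2*u) = u*(u - 5)*(u - 2)*(u - 1)*(u + 2)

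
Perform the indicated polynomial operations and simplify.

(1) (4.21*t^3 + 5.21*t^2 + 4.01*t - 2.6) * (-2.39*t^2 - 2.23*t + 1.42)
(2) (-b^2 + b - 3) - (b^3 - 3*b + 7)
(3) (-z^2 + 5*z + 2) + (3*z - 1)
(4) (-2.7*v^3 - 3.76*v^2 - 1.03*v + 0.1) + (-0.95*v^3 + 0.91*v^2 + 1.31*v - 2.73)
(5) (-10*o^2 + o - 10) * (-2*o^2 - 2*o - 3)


(1) = -10.0619*t^5 - 21.8402*t^4 - 15.224*t^3 + 4.6699*t^2 + 11.4922*t - 3.692
(2) = -b^3 - b^2 + 4*b - 10
(3) = -z^2 + 8*z + 1
(4) = -3.65*v^3 - 2.85*v^2 + 0.28*v - 2.63
(5) = 20*o^4 + 18*o^3 + 48*o^2 + 17*o + 30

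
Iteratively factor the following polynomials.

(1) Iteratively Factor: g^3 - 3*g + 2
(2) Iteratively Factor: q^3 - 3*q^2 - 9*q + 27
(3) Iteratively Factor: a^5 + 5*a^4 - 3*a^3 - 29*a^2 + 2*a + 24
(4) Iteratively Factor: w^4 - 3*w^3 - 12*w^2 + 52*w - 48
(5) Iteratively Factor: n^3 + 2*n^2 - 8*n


(1) = (g + 2)*(g^2 - 2*g + 1) = (g - 1)*(g + 2)*(g - 1)
(2) = (q - 3)*(q^2 - 9) = (q - 3)^2*(q + 3)
(3) = (a + 3)*(a^4 + 2*a^3 - 9*a^2 - 2*a + 8) = (a - 1)*(a + 3)*(a^3 + 3*a^2 - 6*a - 8) = (a - 1)*(a + 3)*(a + 4)*(a^2 - a - 2) = (a - 1)*(a + 1)*(a + 3)*(a + 4)*(a - 2)
(4) = (w - 2)*(w^3 - w^2 - 14*w + 24) = (w - 3)*(w - 2)*(w^2 + 2*w - 8) = (w - 3)*(w - 2)*(w + 4)*(w - 2)
(5) = (n)*(n^2 + 2*n - 8) = n*(n - 2)*(n + 4)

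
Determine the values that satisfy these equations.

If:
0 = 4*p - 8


Then:
p = 2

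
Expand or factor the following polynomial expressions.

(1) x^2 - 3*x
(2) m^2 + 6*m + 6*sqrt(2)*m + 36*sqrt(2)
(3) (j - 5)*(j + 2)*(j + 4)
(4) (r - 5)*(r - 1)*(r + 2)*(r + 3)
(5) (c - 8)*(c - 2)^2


(1) = x*(x - 3)
(2) = (m + 6)*(m + 6*sqrt(2))
(3) = j^3 + j^2 - 22*j - 40
(4) = r^4 - r^3 - 19*r^2 - 11*r + 30
(5) = c^3 - 12*c^2 + 36*c - 32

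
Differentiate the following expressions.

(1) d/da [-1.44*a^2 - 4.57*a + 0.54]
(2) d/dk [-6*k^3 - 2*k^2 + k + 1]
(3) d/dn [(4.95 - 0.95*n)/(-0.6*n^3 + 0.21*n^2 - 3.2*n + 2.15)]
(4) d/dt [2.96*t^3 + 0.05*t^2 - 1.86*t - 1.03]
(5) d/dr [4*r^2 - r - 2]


(1) = -2.88*a - 4.57
(2) = -18*k^2 - 4*k + 1
(3) = (-1.14*n^3 + 9.1095*n^2 - 2.079*n + 13.7975)/(0.36*n^6 - 0.252*n^5 + 3.8841*n^4 - 3.924*n^3 + 11.143*n^2 - 13.76*n + 4.6225)
(4) = 8.88*t^2 + 0.1*t - 1.86
(5) = 8*r - 1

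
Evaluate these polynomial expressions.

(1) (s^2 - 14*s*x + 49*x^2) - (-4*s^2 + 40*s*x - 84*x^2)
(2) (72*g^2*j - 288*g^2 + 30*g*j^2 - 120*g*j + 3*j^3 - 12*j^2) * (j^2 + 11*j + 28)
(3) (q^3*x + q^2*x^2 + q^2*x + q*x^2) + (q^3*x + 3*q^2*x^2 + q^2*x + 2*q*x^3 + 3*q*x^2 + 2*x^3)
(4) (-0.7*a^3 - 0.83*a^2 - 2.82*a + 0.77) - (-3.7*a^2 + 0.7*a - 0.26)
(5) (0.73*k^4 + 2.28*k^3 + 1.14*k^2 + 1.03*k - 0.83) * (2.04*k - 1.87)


(1) = 5*s^2 - 54*s*x + 133*x^2
(2) = 72*g^2*j^3 + 504*g^2*j^2 - 1152*g^2*j - 8064*g^2 + 30*g*j^4 + 210*g*j^3 - 480*g*j^2 - 3360*g*j + 3*j^5 + 21*j^4 - 48*j^3 - 336*j^2
(3) = 2*q^3*x + 4*q^2*x^2 + 2*q^2*x + 2*q*x^3 + 4*q*x^2 + 2*x^3
(4) = -0.7*a^3 + 2.87*a^2 - 3.52*a + 1.03
(5) = 1.4892*k^5 + 3.2861*k^4 - 1.938*k^3 - 0.0306*k^2 - 3.6193*k + 1.5521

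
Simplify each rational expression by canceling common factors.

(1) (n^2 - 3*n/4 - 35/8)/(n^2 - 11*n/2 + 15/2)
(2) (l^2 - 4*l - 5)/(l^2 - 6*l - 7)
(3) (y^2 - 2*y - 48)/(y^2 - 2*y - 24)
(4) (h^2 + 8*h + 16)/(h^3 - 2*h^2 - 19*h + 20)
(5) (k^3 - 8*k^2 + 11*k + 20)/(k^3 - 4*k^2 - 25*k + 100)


(1) = (4*n + 7)/(4*n - 12)
(2) = (l - 5)/(l - 7)
(3) = (y^2 - 2*y - 48)/(y^2 - 2*y - 24)
(4) = (h + 4)/(h^2 - 6*h + 5)
(5) = (k + 1)/(k + 5)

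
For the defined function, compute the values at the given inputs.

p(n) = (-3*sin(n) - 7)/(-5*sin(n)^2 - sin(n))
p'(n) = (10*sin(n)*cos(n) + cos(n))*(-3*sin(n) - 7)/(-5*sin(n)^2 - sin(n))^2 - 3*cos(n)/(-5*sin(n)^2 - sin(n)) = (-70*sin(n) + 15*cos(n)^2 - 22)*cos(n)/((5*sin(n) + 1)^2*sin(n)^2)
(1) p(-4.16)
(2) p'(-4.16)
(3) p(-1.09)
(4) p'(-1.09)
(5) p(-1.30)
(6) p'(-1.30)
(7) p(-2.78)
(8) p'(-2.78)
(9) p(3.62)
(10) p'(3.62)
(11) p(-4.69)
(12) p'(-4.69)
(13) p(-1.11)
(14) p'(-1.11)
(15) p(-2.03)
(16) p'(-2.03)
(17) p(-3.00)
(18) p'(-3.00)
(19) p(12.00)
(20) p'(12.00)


(1) = 2.14
(2) = 2.03
(3) = 1.43
(4) = 2.16
(5) = 1.12
(6) = 0.92
(7) = 21.83
(8) = -200.87
(9) = 9.38
(10) = -54.49
(11) = 1.67
(12) = 0.06
(13) = 1.38
(14) = 2.00
(15) = 1.38
(16) = -1.99
(17) = -158.30
(18) = -1479.60
(19) = 5.97
(20) = 27.16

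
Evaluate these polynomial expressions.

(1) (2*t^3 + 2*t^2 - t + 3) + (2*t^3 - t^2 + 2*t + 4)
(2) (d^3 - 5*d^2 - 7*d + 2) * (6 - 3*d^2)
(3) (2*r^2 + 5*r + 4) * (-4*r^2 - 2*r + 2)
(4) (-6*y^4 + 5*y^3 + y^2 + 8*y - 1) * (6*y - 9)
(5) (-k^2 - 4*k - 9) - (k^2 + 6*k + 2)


(1) = 4*t^3 + t^2 + t + 7
(2) = -3*d^5 + 15*d^4 + 27*d^3 - 36*d^2 - 42*d + 12
(3) = -8*r^4 - 24*r^3 - 22*r^2 + 2*r + 8
(4) = -36*y^5 + 84*y^4 - 39*y^3 + 39*y^2 - 78*y + 9
(5) = -2*k^2 - 10*k - 11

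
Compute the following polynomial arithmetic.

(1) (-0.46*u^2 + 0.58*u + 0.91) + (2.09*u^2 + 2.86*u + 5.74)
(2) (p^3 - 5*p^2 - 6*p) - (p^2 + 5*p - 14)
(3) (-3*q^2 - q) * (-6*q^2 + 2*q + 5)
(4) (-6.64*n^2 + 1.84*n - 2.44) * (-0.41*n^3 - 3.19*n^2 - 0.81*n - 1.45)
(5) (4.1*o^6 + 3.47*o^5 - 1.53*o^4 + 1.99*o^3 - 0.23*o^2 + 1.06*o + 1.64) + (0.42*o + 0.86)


(1) = 1.63*u^2 + 3.44*u + 6.65
(2) = p^3 - 6*p^2 - 11*p + 14
(3) = 18*q^4 - 17*q^2 - 5*q
(4) = 2.7224*n^5 + 20.4272*n^4 + 0.5092*n^3 + 15.9212*n^2 - 0.6916*n + 3.538
(5) = 4.1*o^6 + 3.47*o^5 - 1.53*o^4 + 1.99*o^3 - 0.23*o^2 + 1.48*o + 2.5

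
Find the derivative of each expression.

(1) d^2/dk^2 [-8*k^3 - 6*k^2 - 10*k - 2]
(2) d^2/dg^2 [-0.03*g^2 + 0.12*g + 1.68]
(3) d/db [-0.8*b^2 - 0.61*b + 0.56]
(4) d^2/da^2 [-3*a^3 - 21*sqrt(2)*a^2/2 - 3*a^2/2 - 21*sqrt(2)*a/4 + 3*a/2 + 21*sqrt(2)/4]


(1) = -48*k - 12
(2) = -0.0600000000000000
(3) = -1.6*b - 0.61
(4) = -18*a - 21*sqrt(2) - 3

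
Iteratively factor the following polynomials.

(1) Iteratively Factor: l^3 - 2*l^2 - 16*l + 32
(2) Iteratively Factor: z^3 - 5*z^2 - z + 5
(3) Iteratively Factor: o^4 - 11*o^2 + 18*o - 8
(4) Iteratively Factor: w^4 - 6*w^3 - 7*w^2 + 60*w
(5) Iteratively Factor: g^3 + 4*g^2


(1) = (l - 4)*(l^2 + 2*l - 8) = (l - 4)*(l + 4)*(l - 2)
(2) = (z + 1)*(z^2 - 6*z + 5) = (z - 1)*(z + 1)*(z - 5)
(3) = (o + 4)*(o^3 - 4*o^2 + 5*o - 2) = (o - 1)*(o + 4)*(o^2 - 3*o + 2) = (o - 2)*(o - 1)*(o + 4)*(o - 1)
(4) = (w - 4)*(w^3 - 2*w^2 - 15*w) = (w - 5)*(w - 4)*(w^2 + 3*w) = w*(w - 5)*(w - 4)*(w + 3)
(5) = (g)*(g^2 + 4*g) = g*(g + 4)*(g)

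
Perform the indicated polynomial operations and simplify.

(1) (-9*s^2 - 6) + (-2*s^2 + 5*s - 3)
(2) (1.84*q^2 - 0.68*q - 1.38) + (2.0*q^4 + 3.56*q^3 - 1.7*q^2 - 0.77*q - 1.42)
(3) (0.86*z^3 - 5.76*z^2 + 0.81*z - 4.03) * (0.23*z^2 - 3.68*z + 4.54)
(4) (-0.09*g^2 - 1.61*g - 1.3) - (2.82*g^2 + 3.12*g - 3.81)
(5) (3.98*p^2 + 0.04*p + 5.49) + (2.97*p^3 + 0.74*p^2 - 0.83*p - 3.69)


(1) = -11*s^2 + 5*s - 9
(2) = 2.0*q^4 + 3.56*q^3 + 0.14*q^2 - 1.45*q - 2.8
(3) = 0.1978*z^5 - 4.4896*z^4 + 25.2875*z^3 - 30.0581*z^2 + 18.5078*z - 18.2962
(4) = -2.91*g^2 - 4.73*g + 2.51
(5) = 2.97*p^3 + 4.72*p^2 - 0.79*p + 1.8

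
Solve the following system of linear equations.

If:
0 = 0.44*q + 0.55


Then:
q = -1.25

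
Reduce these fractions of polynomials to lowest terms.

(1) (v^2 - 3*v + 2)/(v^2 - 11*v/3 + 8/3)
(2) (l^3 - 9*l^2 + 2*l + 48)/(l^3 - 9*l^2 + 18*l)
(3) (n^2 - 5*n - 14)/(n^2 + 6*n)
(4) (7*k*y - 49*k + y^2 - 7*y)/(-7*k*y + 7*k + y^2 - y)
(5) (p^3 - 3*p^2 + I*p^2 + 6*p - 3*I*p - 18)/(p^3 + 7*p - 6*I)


(1) = (3*v - 6)/(3*v - 8)
(2) = (l^2 - 6*l - 16)/(l^2 - 6*l)
(3) = (n^2 - 5*n - 14)/(n^2 + 6*n)
(4) = (7*k*y - 49*k + y^2 - 7*y)/(-7*k*y + 7*k + y^2 - y)
(5) = (p - 3)/(p - I)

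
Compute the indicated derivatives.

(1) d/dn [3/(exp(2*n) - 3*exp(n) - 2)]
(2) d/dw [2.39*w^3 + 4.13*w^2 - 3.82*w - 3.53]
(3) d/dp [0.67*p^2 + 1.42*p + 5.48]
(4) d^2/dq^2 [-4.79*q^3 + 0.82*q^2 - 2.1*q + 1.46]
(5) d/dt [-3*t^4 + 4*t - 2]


(1) = (9 - 6*exp(n))*exp(n)/(-exp(2*n) + 3*exp(n) + 2)^2
(2) = 7.17*w^2 + 8.26*w - 3.82
(3) = 1.34*p + 1.42
(4) = 1.64 - 28.74*q
(5) = 4 - 12*t^3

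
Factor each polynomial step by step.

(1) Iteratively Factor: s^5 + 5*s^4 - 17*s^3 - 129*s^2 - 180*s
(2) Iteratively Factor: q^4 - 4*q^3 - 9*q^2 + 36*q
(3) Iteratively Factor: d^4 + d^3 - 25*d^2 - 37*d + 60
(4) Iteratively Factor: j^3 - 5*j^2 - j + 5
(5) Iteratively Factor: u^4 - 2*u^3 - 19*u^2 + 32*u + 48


(1) = (s + 4)*(s^4 + s^3 - 21*s^2 - 45*s) = s*(s + 4)*(s^3 + s^2 - 21*s - 45) = s*(s + 3)*(s + 4)*(s^2 - 2*s - 15) = s*(s - 5)*(s + 3)*(s + 4)*(s + 3)
(2) = (q - 4)*(q^3 - 9*q) = q*(q - 4)*(q^2 - 9) = q*(q - 4)*(q + 3)*(q - 3)
(3) = (d - 1)*(d^3 + 2*d^2 - 23*d - 60) = (d - 5)*(d - 1)*(d^2 + 7*d + 12) = (d - 5)*(d - 1)*(d + 4)*(d + 3)
(4) = (j - 5)*(j^2 - 1) = (j - 5)*(j - 1)*(j + 1)
(5) = (u - 4)*(u^3 + 2*u^2 - 11*u - 12) = (u - 4)*(u + 1)*(u^2 + u - 12) = (u - 4)*(u - 3)*(u + 1)*(u + 4)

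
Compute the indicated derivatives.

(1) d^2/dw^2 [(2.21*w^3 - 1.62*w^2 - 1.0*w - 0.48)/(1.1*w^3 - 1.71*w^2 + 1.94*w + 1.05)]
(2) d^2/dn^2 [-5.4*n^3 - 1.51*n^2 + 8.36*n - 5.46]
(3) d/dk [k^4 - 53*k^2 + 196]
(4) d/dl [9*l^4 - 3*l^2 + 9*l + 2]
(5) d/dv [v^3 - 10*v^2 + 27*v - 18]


(1) = (4.39362*w^6 - 35.55684*w^5 - 5.57172*w^4 + 52.884126*w^3 + 8.851032*w^2 + 16.726662*w - 4.834836)/(1.331*w^9 - 6.2073*w^8 + 16.69173*w^7 - 23.083551*w^6 + 17.587842*w^5 + 3.347847*w^4 - 9.959986*w^3 + 6.199515*w^2 + 6.41655*w + 1.157625)
(2) = -32.4*n - 3.02
(3) = 4*k^3 - 106*k
(4) = 36*l^3 - 6*l + 9
(5) = 3*v^2 - 20*v + 27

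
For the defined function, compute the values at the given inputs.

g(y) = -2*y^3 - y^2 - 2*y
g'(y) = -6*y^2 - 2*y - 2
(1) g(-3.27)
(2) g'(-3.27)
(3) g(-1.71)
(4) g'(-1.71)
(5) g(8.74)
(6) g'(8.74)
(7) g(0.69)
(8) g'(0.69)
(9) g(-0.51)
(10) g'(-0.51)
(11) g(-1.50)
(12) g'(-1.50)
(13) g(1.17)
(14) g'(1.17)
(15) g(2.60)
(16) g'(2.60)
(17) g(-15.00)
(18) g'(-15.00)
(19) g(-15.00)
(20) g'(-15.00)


(1) = 65.78
(2) = -59.62
(3) = 10.50
(4) = -16.12
(5) = -1429.12
(6) = -477.81
(7) = -2.51
(8) = -6.24
(9) = 1.03
(10) = -2.54
(11) = 7.50
(12) = -12.50
(13) = -6.91
(14) = -12.55
(15) = -47.11
(16) = -47.76
(17) = 6555.00
(18) = -1322.00
(19) = 6555.00
(20) = -1322.00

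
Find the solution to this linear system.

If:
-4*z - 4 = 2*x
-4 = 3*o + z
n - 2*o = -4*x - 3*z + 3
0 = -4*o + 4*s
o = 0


Then:
n = -9
o = 0
s = 0
x = 6
z = -4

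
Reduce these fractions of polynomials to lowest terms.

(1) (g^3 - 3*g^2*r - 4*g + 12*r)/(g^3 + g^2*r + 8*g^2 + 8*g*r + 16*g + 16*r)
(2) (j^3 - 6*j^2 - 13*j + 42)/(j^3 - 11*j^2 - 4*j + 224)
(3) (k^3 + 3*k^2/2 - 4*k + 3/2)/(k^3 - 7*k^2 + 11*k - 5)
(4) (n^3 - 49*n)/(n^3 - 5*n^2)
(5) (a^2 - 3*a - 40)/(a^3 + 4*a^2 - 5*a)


(1) = (g^3 - 3*g^2*r - 4*g + 12*r)/(g^3 + g^2*r + 8*g^2 + 8*g*r + 16*g + 16*r)
(2) = (j^2 + j - 6)/(j^2 - 4*j - 32)
(3) = (2*k^2 + 5*k - 3)/(2*k^2 - 12*k + 10)
(4) = (n^2 - 49)/(n^2 - 5*n)
(5) = (a - 8)/(a^2 - a)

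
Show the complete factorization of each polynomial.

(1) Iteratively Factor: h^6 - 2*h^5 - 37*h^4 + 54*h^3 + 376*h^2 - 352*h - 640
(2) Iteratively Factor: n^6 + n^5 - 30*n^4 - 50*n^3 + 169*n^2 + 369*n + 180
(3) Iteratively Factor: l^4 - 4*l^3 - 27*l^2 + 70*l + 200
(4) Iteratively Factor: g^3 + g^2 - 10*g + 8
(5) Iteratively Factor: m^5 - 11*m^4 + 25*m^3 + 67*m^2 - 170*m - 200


(1) = (h + 4)*(h^5 - 6*h^4 - 13*h^3 + 106*h^2 - 48*h - 160) = (h + 1)*(h + 4)*(h^4 - 7*h^3 - 6*h^2 + 112*h - 160) = (h - 4)*(h + 1)*(h + 4)*(h^3 - 3*h^2 - 18*h + 40) = (h - 4)*(h - 2)*(h + 1)*(h + 4)*(h^2 - h - 20) = (h - 5)*(h - 4)*(h - 2)*(h + 1)*(h + 4)*(h + 4)
(2) = (n + 1)*(n^5 - 30*n^3 - 20*n^2 + 189*n + 180) = (n - 5)*(n + 1)*(n^4 + 5*n^3 - 5*n^2 - 45*n - 36) = (n - 5)*(n + 1)^2*(n^3 + 4*n^2 - 9*n - 36) = (n - 5)*(n - 3)*(n + 1)^2*(n^2 + 7*n + 12) = (n - 5)*(n - 3)*(n + 1)^2*(n + 4)*(n + 3)
(3) = (l - 5)*(l^3 + l^2 - 22*l - 40) = (l - 5)^2*(l^2 + 6*l + 8) = (l - 5)^2*(l + 4)*(l + 2)
(4) = (g + 4)*(g^2 - 3*g + 2) = (g - 1)*(g + 4)*(g - 2)
(5) = (m - 4)*(m^4 - 7*m^3 - 3*m^2 + 55*m + 50) = (m - 4)*(m + 1)*(m^3 - 8*m^2 + 5*m + 50) = (m - 5)*(m - 4)*(m + 1)*(m^2 - 3*m - 10) = (m - 5)*(m - 4)*(m + 1)*(m + 2)*(m - 5)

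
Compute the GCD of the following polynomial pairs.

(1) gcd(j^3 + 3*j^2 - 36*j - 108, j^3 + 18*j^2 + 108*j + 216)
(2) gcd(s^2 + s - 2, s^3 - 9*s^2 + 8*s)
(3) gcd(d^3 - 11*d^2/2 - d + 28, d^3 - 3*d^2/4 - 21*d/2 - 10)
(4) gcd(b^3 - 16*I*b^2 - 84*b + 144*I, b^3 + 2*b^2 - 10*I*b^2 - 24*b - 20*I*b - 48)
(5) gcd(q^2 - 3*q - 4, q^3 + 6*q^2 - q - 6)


(1) = j + 6
(2) = gcd((s - 1)*(s + 2), s*(s - 8)*(s - 1)) = s - 1
(3) = gcd((d - 4)*(d - 7/2)*(d + 2), (d - 4)*(d + 5/4)*(d + 2)) = d^2 - 2*d - 8
(4) = gcd((b - 6*I)^2*(b - 4*I), (b + 2)*(b - 6*I)*(b - 4*I)) = b^2 - 10*I*b - 24
(5) = gcd((q - 4)*(q + 1), (q - 1)*(q + 1)*(q + 6)) = q + 1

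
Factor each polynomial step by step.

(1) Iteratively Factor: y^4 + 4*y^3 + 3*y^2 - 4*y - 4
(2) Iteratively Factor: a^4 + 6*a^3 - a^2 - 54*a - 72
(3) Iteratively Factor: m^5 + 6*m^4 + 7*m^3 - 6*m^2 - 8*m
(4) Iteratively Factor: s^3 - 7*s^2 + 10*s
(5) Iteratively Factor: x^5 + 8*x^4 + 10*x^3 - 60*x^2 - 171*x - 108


(1) = (y - 1)*(y^3 + 5*y^2 + 8*y + 4) = (y - 1)*(y + 2)*(y^2 + 3*y + 2) = (y - 1)*(y + 1)*(y + 2)*(y + 2)
(2) = (a + 2)*(a^3 + 4*a^2 - 9*a - 36) = (a + 2)*(a + 4)*(a^2 - 9) = (a + 2)*(a + 3)*(a + 4)*(a - 3)
(3) = (m + 2)*(m^4 + 4*m^3 - m^2 - 4*m) = m*(m + 2)*(m^3 + 4*m^2 - m - 4) = m*(m - 1)*(m + 2)*(m^2 + 5*m + 4) = m*(m - 1)*(m + 1)*(m + 2)*(m + 4)
(4) = (s - 5)*(s^2 - 2*s) = s*(s - 5)*(s - 2)
(5) = (x + 3)*(x^4 + 5*x^3 - 5*x^2 - 45*x - 36) = (x + 3)^2*(x^3 + 2*x^2 - 11*x - 12) = (x + 1)*(x + 3)^2*(x^2 + x - 12) = (x + 1)*(x + 3)^2*(x + 4)*(x - 3)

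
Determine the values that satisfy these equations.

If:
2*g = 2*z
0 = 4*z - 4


Then:
g = 1
z = 1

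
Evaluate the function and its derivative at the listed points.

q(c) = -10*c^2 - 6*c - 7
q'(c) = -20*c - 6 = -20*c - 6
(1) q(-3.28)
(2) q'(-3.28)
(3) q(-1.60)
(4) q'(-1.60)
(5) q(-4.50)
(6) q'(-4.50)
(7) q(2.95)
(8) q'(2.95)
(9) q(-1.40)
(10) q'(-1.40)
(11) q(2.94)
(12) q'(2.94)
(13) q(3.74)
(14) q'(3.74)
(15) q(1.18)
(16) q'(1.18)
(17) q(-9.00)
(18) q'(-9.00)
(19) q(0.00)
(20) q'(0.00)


(1) = -94.90
(2) = 59.60
(3) = -23.00
(4) = 26.00
(5) = -182.50
(6) = 84.00
(7) = -111.73
(8) = -65.00
(9) = -18.20
(10) = 22.00
(11) = -111.08
(12) = -64.80
(13) = -169.32
(14) = -80.80
(15) = -28.00
(16) = -29.60
(17) = -763.00
(18) = 174.00
(19) = -7.00
(20) = -6.00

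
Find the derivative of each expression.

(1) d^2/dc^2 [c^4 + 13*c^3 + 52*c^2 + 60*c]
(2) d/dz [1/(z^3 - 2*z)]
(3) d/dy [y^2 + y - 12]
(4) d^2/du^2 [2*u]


(1) = 12*c^2 + 78*c + 104
(2) = (2 - 3*z^2)/(z^2*(z^2 - 2)^2)
(3) = 2*y + 1
(4) = 0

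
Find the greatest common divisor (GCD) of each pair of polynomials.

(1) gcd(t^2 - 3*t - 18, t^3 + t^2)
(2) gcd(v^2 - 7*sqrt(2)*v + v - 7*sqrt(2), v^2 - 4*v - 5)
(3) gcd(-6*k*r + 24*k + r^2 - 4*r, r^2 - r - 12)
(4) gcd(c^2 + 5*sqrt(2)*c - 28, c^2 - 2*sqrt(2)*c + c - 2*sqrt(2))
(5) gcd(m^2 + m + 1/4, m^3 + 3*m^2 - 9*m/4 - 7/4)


(1) = 1
(2) = gcd((v + 1)*(v - 7*sqrt(2)), (v - 5)*(v + 1)) = v + 1
(3) = gcd((-6*k + r)*(r - 4), (r - 4)*(r + 3)) = r - 4
(4) = c - 2*sqrt(2)
(5) = m + 1/2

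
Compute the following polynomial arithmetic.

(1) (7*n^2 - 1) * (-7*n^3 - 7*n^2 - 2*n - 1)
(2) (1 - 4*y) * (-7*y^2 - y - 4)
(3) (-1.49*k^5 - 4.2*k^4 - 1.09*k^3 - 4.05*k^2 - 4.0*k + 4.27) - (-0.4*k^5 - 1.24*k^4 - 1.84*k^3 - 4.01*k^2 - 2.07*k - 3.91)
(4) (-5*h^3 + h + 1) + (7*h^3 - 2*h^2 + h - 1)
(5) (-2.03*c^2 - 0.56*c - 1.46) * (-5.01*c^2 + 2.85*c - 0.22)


(1) = -49*n^5 - 49*n^4 - 7*n^3 + 2*n + 1
(2) = 28*y^3 - 3*y^2 + 15*y - 4
(3) = -1.09*k^5 - 2.96*k^4 + 0.75*k^3 - 0.04*k^2 - 1.93*k + 8.18
(4) = 2*h^3 - 2*h^2 + 2*h
(5) = 10.1703*c^4 - 2.9799*c^3 + 6.1652*c^2 - 4.0378*c + 0.3212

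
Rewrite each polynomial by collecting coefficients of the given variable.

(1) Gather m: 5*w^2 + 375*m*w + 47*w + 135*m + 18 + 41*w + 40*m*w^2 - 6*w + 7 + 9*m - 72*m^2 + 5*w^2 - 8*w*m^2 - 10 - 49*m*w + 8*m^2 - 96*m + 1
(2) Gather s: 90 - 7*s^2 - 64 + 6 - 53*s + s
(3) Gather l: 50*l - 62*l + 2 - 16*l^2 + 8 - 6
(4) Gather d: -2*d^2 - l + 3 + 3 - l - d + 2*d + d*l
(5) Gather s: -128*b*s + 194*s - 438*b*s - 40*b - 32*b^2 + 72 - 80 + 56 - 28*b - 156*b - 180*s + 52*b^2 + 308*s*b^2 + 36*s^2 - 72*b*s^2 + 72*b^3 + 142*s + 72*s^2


(1) = m^2*(-8*w - 64) + m*(40*w^2 + 326*w + 48) + 10*w^2 + 82*w + 16
(2) = -7*s^2 - 52*s + 32
(3) = -16*l^2 - 12*l + 4
(4) = -2*d^2 + d*(l + 1) - 2*l + 6
(5) = 72*b^3 + 20*b^2 - 224*b + s^2*(108 - 72*b) + s*(308*b^2 - 566*b + 156) + 48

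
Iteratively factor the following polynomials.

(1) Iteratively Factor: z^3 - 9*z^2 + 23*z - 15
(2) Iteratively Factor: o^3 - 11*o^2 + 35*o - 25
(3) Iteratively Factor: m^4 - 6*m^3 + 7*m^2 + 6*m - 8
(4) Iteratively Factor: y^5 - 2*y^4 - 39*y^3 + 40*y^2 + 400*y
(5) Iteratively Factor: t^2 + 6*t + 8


(1) = (z - 5)*(z^2 - 4*z + 3) = (z - 5)*(z - 3)*(z - 1)
(2) = (o - 5)*(o^2 - 6*o + 5) = (o - 5)*(o - 1)*(o - 5)
(3) = (m - 1)*(m^3 - 5*m^2 + 2*m + 8) = (m - 1)*(m + 1)*(m^2 - 6*m + 8) = (m - 4)*(m - 1)*(m + 1)*(m - 2)
(4) = (y - 5)*(y^4 + 3*y^3 - 24*y^2 - 80*y) = (y - 5)^2*(y^3 + 8*y^2 + 16*y) = y*(y - 5)^2*(y^2 + 8*y + 16) = y*(y - 5)^2*(y + 4)*(y + 4)
(5) = (t + 2)*(t + 4)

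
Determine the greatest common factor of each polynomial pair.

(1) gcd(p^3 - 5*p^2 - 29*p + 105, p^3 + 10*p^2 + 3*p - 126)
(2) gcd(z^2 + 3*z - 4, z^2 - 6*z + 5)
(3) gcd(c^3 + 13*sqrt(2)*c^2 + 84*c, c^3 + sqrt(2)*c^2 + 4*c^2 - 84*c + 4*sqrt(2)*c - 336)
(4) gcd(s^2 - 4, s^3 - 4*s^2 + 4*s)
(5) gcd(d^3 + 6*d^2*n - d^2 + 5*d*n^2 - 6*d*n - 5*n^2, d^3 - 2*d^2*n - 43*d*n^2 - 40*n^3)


(1) = gcd((p - 7)*(p - 3)*(p + 5), (p - 3)*(p + 6)*(p + 7)) = p - 3
(2) = z - 1
(3) = c + 7*sqrt(2)
(4) = s - 2
(5) = gcd((d - 1)*(d + n)*(d + 5*n), (d - 8*n)*(d + n)*(d + 5*n)) = d^2 + 6*d*n + 5*n^2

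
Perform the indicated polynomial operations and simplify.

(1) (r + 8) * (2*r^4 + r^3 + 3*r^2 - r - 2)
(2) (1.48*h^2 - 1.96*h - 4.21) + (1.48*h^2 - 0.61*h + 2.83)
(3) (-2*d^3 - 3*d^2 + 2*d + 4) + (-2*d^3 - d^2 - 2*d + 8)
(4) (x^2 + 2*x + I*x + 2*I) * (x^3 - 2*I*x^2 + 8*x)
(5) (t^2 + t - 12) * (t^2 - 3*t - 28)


(1) = 2*r^5 + 17*r^4 + 11*r^3 + 23*r^2 - 10*r - 16
(2) = 2.96*h^2 - 2.57*h - 1.38
(3) = -4*d^3 - 4*d^2 + 12
(4) = x^5 + 2*x^4 - I*x^4 + 10*x^3 - 2*I*x^3 + 20*x^2 + 8*I*x^2 + 16*I*x
(5) = t^4 - 2*t^3 - 43*t^2 + 8*t + 336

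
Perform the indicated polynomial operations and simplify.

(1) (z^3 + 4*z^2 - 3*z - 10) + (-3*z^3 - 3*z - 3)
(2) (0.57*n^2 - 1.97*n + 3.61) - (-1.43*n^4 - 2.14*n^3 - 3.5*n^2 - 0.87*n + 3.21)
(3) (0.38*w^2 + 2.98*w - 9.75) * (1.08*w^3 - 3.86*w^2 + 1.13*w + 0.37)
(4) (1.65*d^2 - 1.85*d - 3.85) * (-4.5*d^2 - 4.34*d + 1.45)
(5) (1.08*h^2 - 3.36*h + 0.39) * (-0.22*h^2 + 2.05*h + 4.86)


(1) = -2*z^3 + 4*z^2 - 6*z - 13
(2) = 1.43*n^4 + 2.14*n^3 + 4.07*n^2 - 1.1*n + 0.4
(3) = 0.4104*w^5 + 1.7516*w^4 - 21.6034*w^3 + 41.143*w^2 - 9.9149*w - 3.6075
(4) = -7.425*d^4 + 1.164*d^3 + 27.7465*d^2 + 14.0265*d - 5.5825
(5) = -0.2376*h^4 + 2.9532*h^3 - 1.725*h^2 - 15.5301*h + 1.8954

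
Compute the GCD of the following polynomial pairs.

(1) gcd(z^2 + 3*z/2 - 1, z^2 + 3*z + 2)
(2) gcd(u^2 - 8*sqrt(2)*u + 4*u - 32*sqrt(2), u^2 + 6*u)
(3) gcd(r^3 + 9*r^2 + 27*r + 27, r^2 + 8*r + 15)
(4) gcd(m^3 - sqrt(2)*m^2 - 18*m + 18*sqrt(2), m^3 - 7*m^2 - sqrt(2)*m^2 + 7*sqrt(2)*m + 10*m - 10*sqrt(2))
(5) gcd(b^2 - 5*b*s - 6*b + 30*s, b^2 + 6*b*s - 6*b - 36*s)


(1) = gcd((z - 1/2)*(z + 2), (z + 1)*(z + 2)) = z + 2
(2) = 1
(3) = r + 3
(4) = m - sqrt(2)
(5) = b - 6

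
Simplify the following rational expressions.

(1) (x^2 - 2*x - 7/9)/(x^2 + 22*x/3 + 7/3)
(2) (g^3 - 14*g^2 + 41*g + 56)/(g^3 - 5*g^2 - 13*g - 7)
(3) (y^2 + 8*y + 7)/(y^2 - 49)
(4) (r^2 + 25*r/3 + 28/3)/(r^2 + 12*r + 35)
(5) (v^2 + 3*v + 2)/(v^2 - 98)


(1) = (3*x - 7)/(3*x + 21)
(2) = (g - 8)/(g + 1)
(3) = (y + 1)/(y - 7)
(4) = (3*r + 4)/(3*r + 15)
(5) = (v^2 + 3*v + 2)/(v^2 - 98)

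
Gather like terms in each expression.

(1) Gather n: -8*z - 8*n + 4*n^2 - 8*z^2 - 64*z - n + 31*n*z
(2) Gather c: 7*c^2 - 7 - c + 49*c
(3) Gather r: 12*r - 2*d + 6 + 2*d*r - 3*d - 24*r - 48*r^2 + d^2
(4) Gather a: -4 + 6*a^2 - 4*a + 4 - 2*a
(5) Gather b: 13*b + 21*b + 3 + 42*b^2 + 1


(1) = 4*n^2 + n*(31*z - 9) - 8*z^2 - 72*z
(2) = 7*c^2 + 48*c - 7
(3) = d^2 - 5*d - 48*r^2 + r*(2*d - 12) + 6
(4) = 6*a^2 - 6*a
(5) = 42*b^2 + 34*b + 4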